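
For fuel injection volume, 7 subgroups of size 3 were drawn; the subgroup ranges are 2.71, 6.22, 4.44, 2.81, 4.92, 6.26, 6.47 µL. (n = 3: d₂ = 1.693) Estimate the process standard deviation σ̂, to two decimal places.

2.85

R̄ = (2.71 + 6.22 + 4.44 + 2.81 + 4.92 + 6.26 + 6.47) / 7 = 4.8329
σ̂ = R̄ / d₂ = 4.8329 / 1.693 = 2.8546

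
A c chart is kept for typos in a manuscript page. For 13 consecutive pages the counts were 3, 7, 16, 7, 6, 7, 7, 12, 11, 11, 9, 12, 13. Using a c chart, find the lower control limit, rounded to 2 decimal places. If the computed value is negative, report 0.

0.16

c̄ = (3 + 7 + 16 + 7 + 6 + 7 + 7 + 12 + 11 + 11 + 9 + 12 + 13) / 13 = 121 / 13 = 9.3077
LCL = c̄ − 3√c̄ = 9.3077 − 3 × 3.0509 = 0.1551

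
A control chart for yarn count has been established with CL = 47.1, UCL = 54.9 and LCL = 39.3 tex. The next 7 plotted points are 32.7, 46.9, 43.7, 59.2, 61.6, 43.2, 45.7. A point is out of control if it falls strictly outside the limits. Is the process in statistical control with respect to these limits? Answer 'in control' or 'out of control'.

Compare each point to [39.3, 54.9]: sample 1 = 32.7 < LCL; sample 4 = 59.2 > UCL; sample 5 = 61.6 > UCL.

out of control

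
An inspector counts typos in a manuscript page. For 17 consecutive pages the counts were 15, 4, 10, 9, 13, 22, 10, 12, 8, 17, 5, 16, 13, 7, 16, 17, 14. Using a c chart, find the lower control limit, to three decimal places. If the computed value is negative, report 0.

c̄ = (15 + 4 + 10 + 9 + 13 + 22 + 10 + 12 + 8 + 17 + 5 + 16 + 13 + 7 + 16 + 17 + 14) / 17 = 208 / 17 = 12.2353
LCL = c̄ − 3√c̄ = 12.2353 − 3 × 3.4979 = 1.7416

1.742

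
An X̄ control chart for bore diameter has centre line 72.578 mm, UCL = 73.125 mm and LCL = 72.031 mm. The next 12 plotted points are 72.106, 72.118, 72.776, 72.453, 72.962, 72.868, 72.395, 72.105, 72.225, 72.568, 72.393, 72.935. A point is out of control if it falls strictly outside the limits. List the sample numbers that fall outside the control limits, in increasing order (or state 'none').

All 12 points lie within [72.031, 73.125].

none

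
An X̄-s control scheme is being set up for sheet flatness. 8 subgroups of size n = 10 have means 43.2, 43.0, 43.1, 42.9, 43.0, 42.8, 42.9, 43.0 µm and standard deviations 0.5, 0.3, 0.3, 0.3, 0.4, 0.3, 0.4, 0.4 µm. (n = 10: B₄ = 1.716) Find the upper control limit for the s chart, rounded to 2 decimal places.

s̄ = (0.5 + 0.3 + 0.3 + 0.3 + 0.4 + 0.3 + 0.4 + 0.4) / 8 = 0.3625
UCL_s = B₄·s̄ = 1.716 × 0.3625 = 0.6220

0.62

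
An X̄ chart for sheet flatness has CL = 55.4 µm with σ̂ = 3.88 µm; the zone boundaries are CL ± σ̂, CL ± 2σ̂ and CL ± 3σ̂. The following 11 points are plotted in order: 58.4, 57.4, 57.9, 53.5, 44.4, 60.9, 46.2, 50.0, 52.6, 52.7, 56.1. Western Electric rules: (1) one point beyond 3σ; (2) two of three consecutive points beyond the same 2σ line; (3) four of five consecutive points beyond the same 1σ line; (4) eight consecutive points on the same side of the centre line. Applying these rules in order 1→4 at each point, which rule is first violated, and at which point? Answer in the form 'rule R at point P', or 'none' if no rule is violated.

rule 2 at point 7

Zone of each point (C = within 1σ̂, B = 1σ̂–2σ̂, A = 2σ̂–3σ̂, * = beyond 3σ̂; sign = side of CL): 1:+C, 2:+C, 3:+C, 4:-C, 5:-A, 6:+B, 7:-A, 8:-B, 9:-C, 10:-C, 11:+C
Rule 2 (two of three consecutive points beyond the same 2σ limit) is satisfied at point 7.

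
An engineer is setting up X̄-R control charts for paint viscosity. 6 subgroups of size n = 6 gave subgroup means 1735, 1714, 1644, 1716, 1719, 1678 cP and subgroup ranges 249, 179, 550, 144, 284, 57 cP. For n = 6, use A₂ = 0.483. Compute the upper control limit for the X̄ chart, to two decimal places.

1818.77

X̄̄ = (1735 + 1714 + 1644 + 1716 + 1719 + 1678) / 6 = 10206.0000 / 6 = 1701.0000
R̄ = (249 + 179 + 550 + 144 + 284 + 57) / 6 = 1463.0000 / 6 = 243.8333
UCL = X̄̄ + A₂·R̄ = 1701.0000 + 0.483 × 243.8333 = 1818.7715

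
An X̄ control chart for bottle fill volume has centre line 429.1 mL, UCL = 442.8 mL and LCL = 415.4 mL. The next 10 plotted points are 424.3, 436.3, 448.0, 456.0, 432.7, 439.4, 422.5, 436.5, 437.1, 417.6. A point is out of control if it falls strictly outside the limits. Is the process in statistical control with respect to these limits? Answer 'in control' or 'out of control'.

Compare each point to [415.4, 442.8]: sample 3 = 448.0 > UCL; sample 4 = 456.0 > UCL.

out of control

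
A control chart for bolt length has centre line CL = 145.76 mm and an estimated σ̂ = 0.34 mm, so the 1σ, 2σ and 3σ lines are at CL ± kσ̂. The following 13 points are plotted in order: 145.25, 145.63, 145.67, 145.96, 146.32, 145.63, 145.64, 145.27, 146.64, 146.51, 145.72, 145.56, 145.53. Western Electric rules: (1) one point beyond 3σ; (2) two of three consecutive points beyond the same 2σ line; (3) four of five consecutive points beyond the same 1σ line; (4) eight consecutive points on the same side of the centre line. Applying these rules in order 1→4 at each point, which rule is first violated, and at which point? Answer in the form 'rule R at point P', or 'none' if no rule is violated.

Zone of each point (C = within 1σ̂, B = 1σ̂–2σ̂, A = 2σ̂–3σ̂, * = beyond 3σ̂; sign = side of CL): 1:-B, 2:-C, 3:-C, 4:+C, 5:+B, 6:-C, 7:-C, 8:-B, 9:+A, 10:+A, 11:-C, 12:-C, 13:-C
Rule 2 (two of three consecutive points beyond the same 2σ limit) is satisfied at point 10.

rule 2 at point 10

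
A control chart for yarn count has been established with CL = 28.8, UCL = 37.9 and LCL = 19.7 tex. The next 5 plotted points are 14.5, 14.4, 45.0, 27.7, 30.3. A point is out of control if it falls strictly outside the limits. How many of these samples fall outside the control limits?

3

Compare each point to [19.7, 37.9]: sample 1 = 14.5 < LCL; sample 2 = 14.4 < LCL; sample 3 = 45.0 > UCL.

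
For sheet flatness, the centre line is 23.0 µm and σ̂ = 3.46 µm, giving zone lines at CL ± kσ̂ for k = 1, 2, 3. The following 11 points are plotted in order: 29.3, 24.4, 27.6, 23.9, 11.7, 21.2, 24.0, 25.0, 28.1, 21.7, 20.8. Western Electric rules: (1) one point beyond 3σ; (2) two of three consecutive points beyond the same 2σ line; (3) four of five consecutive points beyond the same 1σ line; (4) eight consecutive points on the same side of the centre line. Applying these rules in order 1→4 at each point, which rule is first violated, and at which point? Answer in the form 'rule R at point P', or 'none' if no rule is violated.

Zone of each point (C = within 1σ̂, B = 1σ̂–2σ̂, A = 2σ̂–3σ̂, * = beyond 3σ̂; sign = side of CL): 1:+B, 2:+C, 3:+B, 4:+C, 5:-*, 6:-C, 7:+C, 8:+C, 9:+B, 10:-C, 11:-C
Rule 1 (one point beyond the 3σ limits) is satisfied at point 5.

rule 1 at point 5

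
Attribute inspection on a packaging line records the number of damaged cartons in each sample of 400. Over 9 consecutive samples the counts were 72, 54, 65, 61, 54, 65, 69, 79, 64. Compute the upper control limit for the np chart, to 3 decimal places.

p̄ = Σdᵢ / (k·n) = 583 / (9 × 400) = 0.16194
UCL = np̄ + 3·√(np̄(1−p̄)) = 64.7778 + 3 × √(64.7778×0.83806) = 64.7778 + 3 × 7.3680 = 86.8818

86.882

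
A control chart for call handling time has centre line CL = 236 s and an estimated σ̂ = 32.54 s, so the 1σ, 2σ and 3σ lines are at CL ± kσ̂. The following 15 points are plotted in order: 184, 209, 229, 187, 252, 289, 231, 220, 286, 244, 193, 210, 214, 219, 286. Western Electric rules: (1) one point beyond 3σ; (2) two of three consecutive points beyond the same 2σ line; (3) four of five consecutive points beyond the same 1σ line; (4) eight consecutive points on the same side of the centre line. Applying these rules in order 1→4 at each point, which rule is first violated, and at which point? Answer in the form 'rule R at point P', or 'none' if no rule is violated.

Zone of each point (C = within 1σ̂, B = 1σ̂–2σ̂, A = 2σ̂–3σ̂, * = beyond 3σ̂; sign = side of CL): 1:-B, 2:-C, 3:-C, 4:-B, 5:+C, 6:+B, 7:-C, 8:-C, 9:+B, 10:+C, 11:-B, 12:-C, 13:-C, 14:-C, 15:+B
No rule fires across all 15 points.

none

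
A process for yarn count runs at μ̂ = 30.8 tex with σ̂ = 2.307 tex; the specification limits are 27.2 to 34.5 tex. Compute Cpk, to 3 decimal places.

Cpu = (USL − μ̂) / (3σ̂) = (34.5 − 30.8) / (3 × 2.307) = 0.5346; Cpl = (μ̂ − LSL) / (3σ̂) = (30.8 − 27.2) / (3 × 2.307) = 0.5202; Cpk = min(Cpu, Cpl) = 0.5202

0.520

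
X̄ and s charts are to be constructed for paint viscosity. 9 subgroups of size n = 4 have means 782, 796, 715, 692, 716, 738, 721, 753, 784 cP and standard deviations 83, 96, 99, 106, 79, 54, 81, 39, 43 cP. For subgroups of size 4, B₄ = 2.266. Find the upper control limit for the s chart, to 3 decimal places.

171.209

s̄ = (83 + 96 + 99 + 106 + 79 + 54 + 81 + 39 + 43) / 9 = 75.5556
UCL_s = B₄·s̄ = 2.266 × 75.5556 = 171.2089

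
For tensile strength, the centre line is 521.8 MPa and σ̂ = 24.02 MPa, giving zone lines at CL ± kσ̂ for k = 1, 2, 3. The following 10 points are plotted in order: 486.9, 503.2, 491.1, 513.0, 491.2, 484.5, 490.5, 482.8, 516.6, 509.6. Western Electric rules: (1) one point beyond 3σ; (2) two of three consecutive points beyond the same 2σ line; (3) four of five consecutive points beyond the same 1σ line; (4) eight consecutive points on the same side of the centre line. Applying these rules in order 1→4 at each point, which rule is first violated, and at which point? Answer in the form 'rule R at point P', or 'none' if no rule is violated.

Zone of each point (C = within 1σ̂, B = 1σ̂–2σ̂, A = 2σ̂–3σ̂, * = beyond 3σ̂; sign = side of CL): 1:-B, 2:-C, 3:-B, 4:-C, 5:-B, 6:-B, 7:-B, 8:-B, 9:-C, 10:-C
Rule 3 (four of five consecutive points beyond the same 1σ limit) is satisfied at point 7.

rule 3 at point 7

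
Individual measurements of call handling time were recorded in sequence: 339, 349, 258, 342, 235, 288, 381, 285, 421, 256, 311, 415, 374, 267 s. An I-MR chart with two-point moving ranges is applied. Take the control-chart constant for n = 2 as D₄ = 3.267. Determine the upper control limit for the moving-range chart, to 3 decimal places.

Moving ranges: 10, 91, 84, 107, 53, 93, 96, 136, 165, 55, 104, 41, 107; M̄R̄ = 1142.0000 / 13 = 87.8462
UCL_MR = D₄·M̄R̄ = 3.267 × 87.8462 = 286.9934

286.993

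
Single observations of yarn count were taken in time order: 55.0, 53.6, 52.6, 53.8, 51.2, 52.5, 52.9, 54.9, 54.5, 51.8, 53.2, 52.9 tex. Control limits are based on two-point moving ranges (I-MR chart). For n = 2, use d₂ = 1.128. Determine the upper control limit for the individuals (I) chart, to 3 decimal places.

56.796

X̄ = (55.0 + 53.6 + 52.6 + 53.8 + 51.2 + 52.5 + 52.9 + 54.9 + 54.5 + 51.8 + 53.2 + 52.9) / 12 = 53.2417
Moving ranges: 1.4, 1.0, 1.2, 2.6, 1.3, 0.4, 2.0, 0.4, 2.7, 1.4, 0.3; M̄R̄ = 14.7000 / 11 = 1.3364
UCL = X̄ + 3·M̄R̄/d₂ = 53.2417 + 3 × 1.3364 / 1.128 = 56.7958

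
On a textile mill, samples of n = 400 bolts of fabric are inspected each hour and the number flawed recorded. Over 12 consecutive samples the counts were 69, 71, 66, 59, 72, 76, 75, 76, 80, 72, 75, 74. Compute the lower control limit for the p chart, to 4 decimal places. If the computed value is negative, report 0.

0.1226

p̄ = Σdᵢ / (k·n) = 865 / (12 × 400) = 0.18021
LCL = p̄ − 3·√(p̄(1−p̄)/n) = 0.18021 − 3 × 0.01922 = 0.12255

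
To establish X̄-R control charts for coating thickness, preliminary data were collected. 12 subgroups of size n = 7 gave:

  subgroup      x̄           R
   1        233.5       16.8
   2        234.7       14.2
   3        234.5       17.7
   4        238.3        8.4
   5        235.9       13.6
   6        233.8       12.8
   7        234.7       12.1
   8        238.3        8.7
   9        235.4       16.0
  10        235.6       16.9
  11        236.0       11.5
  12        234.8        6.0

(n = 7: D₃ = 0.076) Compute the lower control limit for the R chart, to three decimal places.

R̄ = (16.8 + 14.2 + 17.7 + 8.4 + 13.6 + 12.8 + 12.1 + 8.7 + 16.0 + 16.9 + 11.5 + 6.0) / 12 = 154.7000 / 12 = 12.8917
LCL_R = D₃·R̄ = 0.076 × 12.8917 = 0.9798

0.980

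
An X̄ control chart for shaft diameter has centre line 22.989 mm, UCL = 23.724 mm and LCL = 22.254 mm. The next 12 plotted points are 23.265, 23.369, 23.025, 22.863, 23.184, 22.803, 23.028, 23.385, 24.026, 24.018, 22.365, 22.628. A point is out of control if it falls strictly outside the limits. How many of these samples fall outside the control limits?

2

Compare each point to [22.254, 23.724]: sample 9 = 24.026 > UCL; sample 10 = 24.018 > UCL.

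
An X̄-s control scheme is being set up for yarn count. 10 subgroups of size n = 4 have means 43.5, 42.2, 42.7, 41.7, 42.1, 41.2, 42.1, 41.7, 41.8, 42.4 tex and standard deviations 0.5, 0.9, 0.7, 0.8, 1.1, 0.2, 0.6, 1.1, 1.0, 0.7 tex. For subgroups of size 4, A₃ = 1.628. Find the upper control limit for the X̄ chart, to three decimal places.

X̄̄ = (43.5 + 42.2 + 42.7 + 41.7 + 42.1 + 41.2 + 42.1 + 41.7 + 41.8 + 42.4) / 10 = 42.1400
s̄ = (0.5 + 0.9 + 0.7 + 0.8 + 1.1 + 0.2 + 0.6 + 1.1 + 1.0 + 0.7) / 10 = 0.7600
UCL = X̄̄ + A₃·s̄ = 42.1400 + 1.628 × 0.7600 = 43.3773

43.377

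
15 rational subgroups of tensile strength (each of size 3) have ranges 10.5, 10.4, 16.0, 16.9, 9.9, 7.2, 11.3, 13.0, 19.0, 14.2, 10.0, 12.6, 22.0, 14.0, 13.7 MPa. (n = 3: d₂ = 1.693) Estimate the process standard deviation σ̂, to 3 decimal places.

R̄ = (10.5 + 10.4 + 16.0 + 16.9 + 9.9 + 7.2 + 11.3 + 13.0 + 19.0 + 14.2 + 10.0 + 12.6 + 22.0 + 14.0 + 13.7) / 15 = 13.3800
σ̂ = R̄ / d₂ = 13.3800 / 1.693 = 7.9031

7.903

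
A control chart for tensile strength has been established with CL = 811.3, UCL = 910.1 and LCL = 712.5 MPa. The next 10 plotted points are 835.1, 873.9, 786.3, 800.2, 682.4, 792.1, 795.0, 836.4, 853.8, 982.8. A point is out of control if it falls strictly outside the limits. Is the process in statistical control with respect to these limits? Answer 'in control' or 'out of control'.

Compare each point to [712.5, 910.1]: sample 5 = 682.4 < LCL; sample 10 = 982.8 > UCL.

out of control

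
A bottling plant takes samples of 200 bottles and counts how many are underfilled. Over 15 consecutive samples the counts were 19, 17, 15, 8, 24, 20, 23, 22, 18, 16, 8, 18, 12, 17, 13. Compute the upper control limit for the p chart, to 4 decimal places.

0.1420

p̄ = Σdᵢ / (k·n) = 250 / (15 × 200) = 0.08333
UCL = p̄ + 3·√(p̄(1−p̄)/n) = 0.08333 + 3 × √(0.08333×0.91667/200) = 0.08333 + 3 × 0.01954 = 0.14196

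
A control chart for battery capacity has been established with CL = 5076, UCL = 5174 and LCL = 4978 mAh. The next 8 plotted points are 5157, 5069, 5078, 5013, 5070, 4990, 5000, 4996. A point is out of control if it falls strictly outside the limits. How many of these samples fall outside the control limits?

All 8 points lie within [4978, 5174].

0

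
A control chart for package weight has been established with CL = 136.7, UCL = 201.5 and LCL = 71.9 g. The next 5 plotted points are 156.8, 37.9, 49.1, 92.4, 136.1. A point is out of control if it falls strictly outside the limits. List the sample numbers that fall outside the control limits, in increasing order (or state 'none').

2, 3

Compare each point to [71.9, 201.5]: sample 2 = 37.9 < LCL; sample 3 = 49.1 < LCL.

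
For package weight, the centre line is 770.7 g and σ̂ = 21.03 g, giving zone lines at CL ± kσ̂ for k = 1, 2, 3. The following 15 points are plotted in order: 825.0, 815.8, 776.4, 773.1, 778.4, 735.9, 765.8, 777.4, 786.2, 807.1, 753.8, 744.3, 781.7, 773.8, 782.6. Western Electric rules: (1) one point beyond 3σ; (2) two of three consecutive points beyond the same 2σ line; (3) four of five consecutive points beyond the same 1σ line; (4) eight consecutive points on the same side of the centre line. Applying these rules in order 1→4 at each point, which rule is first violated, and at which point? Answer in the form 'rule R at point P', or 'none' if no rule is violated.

rule 2 at point 2

Zone of each point (C = within 1σ̂, B = 1σ̂–2σ̂, A = 2σ̂–3σ̂, * = beyond 3σ̂; sign = side of CL): 1:+A, 2:+A, 3:+C, 4:+C, 5:+C, 6:-B, 7:-C, 8:+C, 9:+C, 10:+B, 11:-C, 12:-B, 13:+C, 14:+C, 15:+C
Rule 2 (two of three consecutive points beyond the same 2σ limit) is satisfied at point 2.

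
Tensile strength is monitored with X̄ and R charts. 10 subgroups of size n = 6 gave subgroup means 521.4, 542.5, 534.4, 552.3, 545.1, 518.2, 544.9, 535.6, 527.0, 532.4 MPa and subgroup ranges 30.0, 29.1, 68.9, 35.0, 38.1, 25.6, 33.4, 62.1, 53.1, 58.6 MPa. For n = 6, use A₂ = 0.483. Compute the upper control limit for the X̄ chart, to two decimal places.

X̄̄ = (521.4 + 542.5 + 534.4 + 552.3 + 545.1 + 518.2 + 544.9 + 535.6 + 527.0 + 532.4) / 10 = 5353.8000 / 10 = 535.3800
R̄ = (30.0 + 29.1 + 68.9 + 35.0 + 38.1 + 25.6 + 33.4 + 62.1 + 53.1 + 58.6) / 10 = 433.9000 / 10 = 43.3900
UCL = X̄̄ + A₂·R̄ = 535.3800 + 0.483 × 43.3900 = 556.3374

556.34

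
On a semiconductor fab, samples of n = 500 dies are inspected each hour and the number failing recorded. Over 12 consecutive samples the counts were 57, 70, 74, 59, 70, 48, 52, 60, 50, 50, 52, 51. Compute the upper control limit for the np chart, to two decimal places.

p̄ = Σdᵢ / (k·n) = 693 / (12 × 500) = 0.11550
UCL = np̄ + 3·√(np̄(1−p̄)) = 57.7500 + 3 × √(57.7500×0.88450) = 57.7500 + 3 × 7.1470 = 79.1911

79.19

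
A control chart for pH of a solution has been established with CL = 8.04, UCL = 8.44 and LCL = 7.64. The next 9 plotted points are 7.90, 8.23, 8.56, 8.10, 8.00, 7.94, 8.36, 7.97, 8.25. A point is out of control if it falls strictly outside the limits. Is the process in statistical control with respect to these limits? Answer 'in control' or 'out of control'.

Compare each point to [7.64, 8.44]: sample 3 = 8.56 > UCL.

out of control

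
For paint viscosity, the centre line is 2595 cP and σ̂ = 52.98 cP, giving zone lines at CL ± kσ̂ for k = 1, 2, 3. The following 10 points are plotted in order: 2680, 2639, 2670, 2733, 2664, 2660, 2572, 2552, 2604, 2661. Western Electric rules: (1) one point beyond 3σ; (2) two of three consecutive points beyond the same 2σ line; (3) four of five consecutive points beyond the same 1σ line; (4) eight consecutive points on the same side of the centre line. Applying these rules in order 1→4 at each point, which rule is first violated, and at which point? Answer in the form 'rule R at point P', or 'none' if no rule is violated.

Zone of each point (C = within 1σ̂, B = 1σ̂–2σ̂, A = 2σ̂–3σ̂, * = beyond 3σ̂; sign = side of CL): 1:+B, 2:+C, 3:+B, 4:+A, 5:+B, 6:+B, 7:-C, 8:-C, 9:+C, 10:+B
Rule 3 (four of five consecutive points beyond the same 1σ limit) is satisfied at point 5.

rule 3 at point 5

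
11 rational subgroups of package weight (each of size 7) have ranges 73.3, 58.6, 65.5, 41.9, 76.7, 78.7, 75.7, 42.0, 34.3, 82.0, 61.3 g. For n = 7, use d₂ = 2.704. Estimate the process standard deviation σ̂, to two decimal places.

R̄ = (73.3 + 58.6 + 65.5 + 41.9 + 76.7 + 78.7 + 75.7 + 42.0 + 34.3 + 82.0 + 61.3) / 11 = 62.7273
σ̂ = R̄ / d₂ = 62.7273 / 2.704 = 23.1980

23.20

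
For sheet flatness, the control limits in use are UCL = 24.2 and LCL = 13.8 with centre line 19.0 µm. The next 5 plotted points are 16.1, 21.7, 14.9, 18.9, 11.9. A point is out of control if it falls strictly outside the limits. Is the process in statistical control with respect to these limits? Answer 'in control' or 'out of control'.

out of control

Compare each point to [13.8, 24.2]: sample 5 = 11.9 < LCL.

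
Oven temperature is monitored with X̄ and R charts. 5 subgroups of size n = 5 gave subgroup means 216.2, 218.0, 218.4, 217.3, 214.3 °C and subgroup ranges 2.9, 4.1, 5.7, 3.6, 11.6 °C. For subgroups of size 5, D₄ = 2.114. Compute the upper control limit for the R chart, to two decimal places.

R̄ = (2.9 + 4.1 + 5.7 + 3.6 + 11.6) / 5 = 27.9000 / 5 = 5.5800
UCL_R = D₄·R̄ = 2.114 × 5.5800 = 11.7961

11.80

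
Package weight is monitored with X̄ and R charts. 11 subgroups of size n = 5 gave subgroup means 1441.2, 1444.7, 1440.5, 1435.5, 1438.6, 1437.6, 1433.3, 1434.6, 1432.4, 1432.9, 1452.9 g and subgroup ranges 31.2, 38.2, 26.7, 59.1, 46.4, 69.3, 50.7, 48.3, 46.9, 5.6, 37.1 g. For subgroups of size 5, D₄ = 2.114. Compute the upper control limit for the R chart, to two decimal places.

R̄ = (31.2 + 38.2 + 26.7 + 59.1 + 46.4 + 69.3 + 50.7 + 48.3 + 46.9 + 5.6 + 37.1) / 11 = 459.5000 / 11 = 41.7727
UCL_R = D₄·R̄ = 2.114 × 41.7727 = 88.3075

88.31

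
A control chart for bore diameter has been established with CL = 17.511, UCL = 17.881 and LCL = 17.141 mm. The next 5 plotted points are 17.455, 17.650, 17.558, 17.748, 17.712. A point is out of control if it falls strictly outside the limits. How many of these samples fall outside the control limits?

0

All 5 points lie within [17.141, 17.881].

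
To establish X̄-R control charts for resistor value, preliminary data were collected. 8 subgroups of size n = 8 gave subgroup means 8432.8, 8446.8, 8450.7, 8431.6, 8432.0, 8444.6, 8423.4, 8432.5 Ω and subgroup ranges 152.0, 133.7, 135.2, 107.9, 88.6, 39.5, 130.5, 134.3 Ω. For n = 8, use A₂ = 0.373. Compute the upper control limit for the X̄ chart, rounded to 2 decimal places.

X̄̄ = (8432.8 + 8446.8 + 8450.7 + 8431.6 + 8432.0 + 8444.6 + 8423.4 + 8432.5) / 8 = 67494.4000 / 8 = 8436.8000
R̄ = (152.0 + 133.7 + 135.2 + 107.9 + 88.6 + 39.5 + 130.5 + 134.3) / 8 = 921.7000 / 8 = 115.2125
UCL = X̄̄ + A₂·R̄ = 8436.8000 + 0.373 × 115.2125 = 8479.7743

8479.77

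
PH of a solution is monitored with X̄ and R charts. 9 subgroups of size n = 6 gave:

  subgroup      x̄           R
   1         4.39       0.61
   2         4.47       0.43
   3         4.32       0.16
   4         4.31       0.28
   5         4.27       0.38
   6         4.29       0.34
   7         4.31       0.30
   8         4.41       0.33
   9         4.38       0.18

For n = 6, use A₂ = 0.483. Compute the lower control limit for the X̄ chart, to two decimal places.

4.19

X̄̄ = (4.39 + 4.47 + 4.32 + 4.31 + 4.27 + 4.29 + 4.31 + 4.41 + 4.38) / 9 = 39.1500 / 9 = 4.3500
R̄ = (0.61 + 0.43 + 0.16 + 0.28 + 0.38 + 0.34 + 0.30 + 0.33 + 0.18) / 9 = 3.0100 / 9 = 0.3344
LCL = X̄̄ − A₂·R̄ = 4.3500 − 0.483 × 0.3344 = 4.1885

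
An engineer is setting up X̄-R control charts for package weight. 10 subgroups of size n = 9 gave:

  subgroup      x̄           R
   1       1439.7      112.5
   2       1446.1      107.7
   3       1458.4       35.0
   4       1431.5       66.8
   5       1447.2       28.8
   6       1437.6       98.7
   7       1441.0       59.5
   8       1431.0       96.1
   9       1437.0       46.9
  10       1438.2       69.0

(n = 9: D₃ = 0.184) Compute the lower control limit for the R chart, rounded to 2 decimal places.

13.27

R̄ = (112.5 + 107.7 + 35.0 + 66.8 + 28.8 + 98.7 + 59.5 + 96.1 + 46.9 + 69.0) / 10 = 721.0000 / 10 = 72.1000
LCL_R = D₃·R̄ = 0.184 × 72.1000 = 13.2664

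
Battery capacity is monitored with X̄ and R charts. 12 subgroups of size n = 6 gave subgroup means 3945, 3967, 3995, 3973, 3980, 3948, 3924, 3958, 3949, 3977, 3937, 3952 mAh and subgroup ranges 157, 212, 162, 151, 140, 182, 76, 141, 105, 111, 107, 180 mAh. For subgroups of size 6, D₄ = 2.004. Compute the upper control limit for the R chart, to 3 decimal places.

R̄ = (157 + 212 + 162 + 151 + 140 + 182 + 76 + 141 + 105 + 111 + 107 + 180) / 12 = 1724.0000 / 12 = 143.6667
UCL_R = D₄·R̄ = 2.004 × 143.6667 = 287.9080

287.908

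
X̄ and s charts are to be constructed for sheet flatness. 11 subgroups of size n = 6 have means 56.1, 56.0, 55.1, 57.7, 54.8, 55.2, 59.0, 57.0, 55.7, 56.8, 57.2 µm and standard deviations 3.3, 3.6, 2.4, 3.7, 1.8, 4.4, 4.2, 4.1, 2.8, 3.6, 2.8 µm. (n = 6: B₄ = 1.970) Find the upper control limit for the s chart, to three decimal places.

6.573

s̄ = (3.3 + 3.6 + 2.4 + 3.7 + 1.8 + 4.4 + 4.2 + 4.1 + 2.8 + 3.6 + 2.8) / 11 = 3.3364
UCL_s = B₄·s̄ = 1.970 × 3.3364 = 6.5726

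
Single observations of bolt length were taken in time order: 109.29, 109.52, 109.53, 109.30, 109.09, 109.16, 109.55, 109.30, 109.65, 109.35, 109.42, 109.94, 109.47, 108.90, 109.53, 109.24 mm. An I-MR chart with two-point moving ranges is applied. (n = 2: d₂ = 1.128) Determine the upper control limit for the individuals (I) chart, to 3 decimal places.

110.204

X̄ = (109.29 + 109.52 + 109.53 + 109.30 + 109.09 + 109.16 + 109.55 + 109.30 + 109.65 + 109.35 + 109.42 + 109.94 + 109.47 + 108.90 + 109.53 + 109.24) / 16 = 109.3900
Moving ranges: 0.23, 0.01, 0.23, 0.21, 0.07, 0.39, 0.25, 0.35, 0.30, 0.07, 0.52, 0.47, 0.57, 0.63, 0.29; M̄R̄ = 4.5900 / 15 = 0.3060
UCL = X̄ + 3·M̄R̄/d₂ = 109.3900 + 3 × 0.3060 / 1.128 = 110.2038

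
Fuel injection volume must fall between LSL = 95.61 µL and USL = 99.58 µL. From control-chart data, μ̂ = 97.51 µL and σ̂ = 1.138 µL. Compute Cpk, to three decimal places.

0.557

Cpu = (USL − μ̂) / (3σ̂) = (99.58 − 97.51) / (3 × 1.138) = 0.6063; Cpl = (μ̂ − LSL) / (3σ̂) = (97.51 − 95.61) / (3 × 1.138) = 0.5565; Cpk = min(Cpu, Cpl) = 0.5565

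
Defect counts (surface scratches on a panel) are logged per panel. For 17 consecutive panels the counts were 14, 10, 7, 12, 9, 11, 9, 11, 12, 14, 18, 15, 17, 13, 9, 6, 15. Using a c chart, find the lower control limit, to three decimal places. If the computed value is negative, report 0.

c̄ = (14 + 10 + 7 + 12 + 9 + 11 + 9 + 11 + 12 + 14 + 18 + 15 + 17 + 13 + 9 + 6 + 15) / 17 = 202 / 17 = 11.8824
LCL = c̄ − 3√c̄ = 11.8824 − 3 × 3.4471 = 1.5411

1.541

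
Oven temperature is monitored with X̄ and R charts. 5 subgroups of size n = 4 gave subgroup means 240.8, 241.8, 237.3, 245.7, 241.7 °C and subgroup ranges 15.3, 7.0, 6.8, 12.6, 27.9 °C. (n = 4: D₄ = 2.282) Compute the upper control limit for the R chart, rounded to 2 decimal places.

31.77

R̄ = (15.3 + 7.0 + 6.8 + 12.6 + 27.9) / 5 = 69.6000 / 5 = 13.9200
UCL_R = D₄·R̄ = 2.282 × 13.9200 = 31.7654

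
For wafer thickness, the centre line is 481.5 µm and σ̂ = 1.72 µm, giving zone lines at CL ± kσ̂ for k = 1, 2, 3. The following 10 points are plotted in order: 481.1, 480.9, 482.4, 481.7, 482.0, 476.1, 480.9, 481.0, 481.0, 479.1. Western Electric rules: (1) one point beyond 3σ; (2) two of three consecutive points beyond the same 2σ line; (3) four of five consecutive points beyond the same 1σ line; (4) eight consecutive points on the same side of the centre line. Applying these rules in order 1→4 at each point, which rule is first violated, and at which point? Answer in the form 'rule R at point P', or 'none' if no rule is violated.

Zone of each point (C = within 1σ̂, B = 1σ̂–2σ̂, A = 2σ̂–3σ̂, * = beyond 3σ̂; sign = side of CL): 1:-C, 2:-C, 3:+C, 4:+C, 5:+C, 6:-*, 7:-C, 8:-C, 9:-C, 10:-B
Rule 1 (one point beyond the 3σ limits) is satisfied at point 6.

rule 1 at point 6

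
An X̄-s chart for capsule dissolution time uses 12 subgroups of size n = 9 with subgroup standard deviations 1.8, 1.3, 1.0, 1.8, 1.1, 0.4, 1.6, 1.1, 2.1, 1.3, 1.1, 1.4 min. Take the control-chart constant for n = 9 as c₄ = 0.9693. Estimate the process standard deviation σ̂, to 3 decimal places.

1.376

s̄ = (1.8 + 1.3 + 1.0 + 1.8 + 1.1 + 0.4 + 1.6 + 1.1 + 2.1 + 1.3 + 1.1 + 1.4) / 12 = 1.3333
σ̂ = s̄ / c₄ = 1.3333 / 0.9693 = 1.3756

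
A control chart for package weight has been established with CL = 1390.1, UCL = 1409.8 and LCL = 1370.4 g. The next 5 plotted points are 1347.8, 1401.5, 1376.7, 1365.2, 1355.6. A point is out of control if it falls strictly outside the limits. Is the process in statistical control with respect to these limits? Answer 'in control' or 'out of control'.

out of control

Compare each point to [1370.4, 1409.8]: sample 1 = 1347.8 < LCL; sample 4 = 1365.2 < LCL; sample 5 = 1355.6 < LCL.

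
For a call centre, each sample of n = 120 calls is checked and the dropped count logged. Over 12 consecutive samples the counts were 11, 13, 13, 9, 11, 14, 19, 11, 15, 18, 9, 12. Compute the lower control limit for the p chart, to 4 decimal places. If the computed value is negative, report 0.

0.0228

p̄ = Σdᵢ / (k·n) = 155 / (12 × 120) = 0.10764
LCL = p̄ − 3·√(p̄(1−p̄)/n) = 0.10764 − 3 × 0.02829 = 0.02276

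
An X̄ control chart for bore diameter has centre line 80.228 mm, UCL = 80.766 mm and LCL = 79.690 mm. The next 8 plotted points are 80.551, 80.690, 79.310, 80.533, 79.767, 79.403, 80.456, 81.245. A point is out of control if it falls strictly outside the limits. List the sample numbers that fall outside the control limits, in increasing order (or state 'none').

Compare each point to [79.690, 80.766]: sample 3 = 79.310 < LCL; sample 6 = 79.403 < LCL; sample 8 = 81.245 > UCL.

3, 6, 8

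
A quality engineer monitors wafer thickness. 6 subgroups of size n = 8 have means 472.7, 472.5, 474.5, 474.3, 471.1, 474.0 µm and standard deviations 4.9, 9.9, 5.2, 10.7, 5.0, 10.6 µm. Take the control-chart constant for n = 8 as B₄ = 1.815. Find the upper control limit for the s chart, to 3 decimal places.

14.006

s̄ = (4.9 + 9.9 + 5.2 + 10.7 + 5.0 + 10.6) / 6 = 7.7167
UCL_s = B₄·s̄ = 1.815 × 7.7167 = 14.0057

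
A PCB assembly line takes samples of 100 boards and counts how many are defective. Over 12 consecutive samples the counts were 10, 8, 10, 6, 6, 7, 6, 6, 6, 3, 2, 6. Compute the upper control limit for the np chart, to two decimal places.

p̄ = Σdᵢ / (k·n) = 76 / (12 × 100) = 0.06333
UCL = np̄ + 3·√(np̄(1−p̄)) = 6.3333 + 3 × √(6.3333×0.93667) = 6.3333 + 3 × 2.4356 = 13.6402

13.64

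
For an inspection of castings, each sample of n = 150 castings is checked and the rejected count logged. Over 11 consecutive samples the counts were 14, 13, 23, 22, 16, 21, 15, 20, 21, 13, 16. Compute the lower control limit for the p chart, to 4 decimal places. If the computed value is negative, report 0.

p̄ = Σdᵢ / (k·n) = 194 / (11 × 150) = 0.11758
LCL = p̄ − 3·√(p̄(1−p̄)/n) = 0.11758 − 3 × 0.02630 = 0.03868

0.0387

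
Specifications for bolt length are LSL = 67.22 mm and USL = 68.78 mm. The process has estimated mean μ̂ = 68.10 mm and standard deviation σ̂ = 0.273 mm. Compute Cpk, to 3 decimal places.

Cpu = (USL − μ̂) / (3σ̂) = (68.78 − 68.10) / (3 × 0.273) = 0.8303; Cpl = (μ̂ − LSL) / (3σ̂) = (68.10 − 67.22) / (3 × 0.273) = 1.0745; Cpk = min(Cpu, Cpl) = 0.8303

0.830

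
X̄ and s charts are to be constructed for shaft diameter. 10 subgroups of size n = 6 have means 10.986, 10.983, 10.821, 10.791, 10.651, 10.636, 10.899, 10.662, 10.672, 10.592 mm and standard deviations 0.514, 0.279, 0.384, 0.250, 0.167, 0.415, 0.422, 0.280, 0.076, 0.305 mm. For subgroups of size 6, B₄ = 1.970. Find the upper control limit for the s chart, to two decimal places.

s̄ = (0.514 + 0.279 + 0.384 + 0.250 + 0.167 + 0.415 + 0.422 + 0.280 + 0.076 + 0.305) / 10 = 0.3092
UCL_s = B₄·s̄ = 1.970 × 0.3092 = 0.6091

0.61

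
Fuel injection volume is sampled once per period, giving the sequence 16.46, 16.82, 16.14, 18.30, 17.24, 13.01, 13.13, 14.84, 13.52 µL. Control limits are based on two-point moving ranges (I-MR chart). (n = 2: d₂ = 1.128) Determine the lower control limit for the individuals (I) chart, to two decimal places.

11.63

X̄ = (16.46 + 16.82 + 16.14 + 18.30 + 17.24 + 13.01 + 13.13 + 14.84 + 13.52) / 9 = 15.4956
Moving ranges: 0.36, 0.68, 2.16, 1.06, 4.23, 0.12, 1.71, 1.32; M̄R̄ = 11.6400 / 8 = 1.4550
LCL = X̄ − 3·M̄R̄/d₂ = 15.4956 − 3 × 1.4550 / 1.128 = 11.6259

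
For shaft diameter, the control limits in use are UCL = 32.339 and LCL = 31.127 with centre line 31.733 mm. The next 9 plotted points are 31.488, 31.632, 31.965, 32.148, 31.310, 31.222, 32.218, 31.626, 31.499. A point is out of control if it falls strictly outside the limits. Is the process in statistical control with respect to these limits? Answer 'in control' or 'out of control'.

in control

All 9 points lie within [31.127, 32.339].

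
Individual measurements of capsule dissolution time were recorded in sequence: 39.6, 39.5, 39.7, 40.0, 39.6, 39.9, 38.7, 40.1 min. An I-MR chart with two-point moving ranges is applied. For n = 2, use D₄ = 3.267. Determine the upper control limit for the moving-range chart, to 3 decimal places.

Moving ranges: 0.1, 0.2, 0.3, 0.4, 0.3, 1.2, 1.4; M̄R̄ = 3.9000 / 7 = 0.5571
UCL_MR = D₄·M̄R̄ = 3.267 × 0.5571 = 1.8202

1.820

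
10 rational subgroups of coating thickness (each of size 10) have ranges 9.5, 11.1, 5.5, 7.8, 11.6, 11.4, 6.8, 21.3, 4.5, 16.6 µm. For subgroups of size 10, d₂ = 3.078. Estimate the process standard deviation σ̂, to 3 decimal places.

R̄ = (9.5 + 11.1 + 5.5 + 7.8 + 11.6 + 11.4 + 6.8 + 21.3 + 4.5 + 16.6) / 10 = 10.6100
σ̂ = R̄ / d₂ = 10.6100 / 3.078 = 3.4470

3.447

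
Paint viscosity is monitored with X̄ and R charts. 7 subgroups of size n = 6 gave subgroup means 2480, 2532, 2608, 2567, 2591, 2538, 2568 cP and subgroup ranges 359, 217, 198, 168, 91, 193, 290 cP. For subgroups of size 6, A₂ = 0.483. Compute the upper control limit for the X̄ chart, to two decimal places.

X̄̄ = (2480 + 2532 + 2608 + 2567 + 2591 + 2538 + 2568) / 7 = 17884.0000 / 7 = 2554.8571
R̄ = (359 + 217 + 198 + 168 + 91 + 193 + 290) / 7 = 1516.0000 / 7 = 216.5714
UCL = X̄̄ + A₂·R̄ = 2554.8571 + 0.483 × 216.5714 = 2659.4611

2659.46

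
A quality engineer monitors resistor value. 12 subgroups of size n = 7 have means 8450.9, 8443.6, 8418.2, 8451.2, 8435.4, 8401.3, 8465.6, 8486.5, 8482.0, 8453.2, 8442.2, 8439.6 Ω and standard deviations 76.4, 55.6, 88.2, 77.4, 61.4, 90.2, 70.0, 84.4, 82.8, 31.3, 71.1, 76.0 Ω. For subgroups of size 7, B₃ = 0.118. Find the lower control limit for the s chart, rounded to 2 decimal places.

s̄ = (76.4 + 55.6 + 88.2 + 77.4 + 61.4 + 90.2 + 70.0 + 84.4 + 82.8 + 31.3 + 71.1 + 76.0) / 12 = 72.0667
LCL_s = B₃·s̄ = 0.118 × 72.0667 = 8.5039

8.50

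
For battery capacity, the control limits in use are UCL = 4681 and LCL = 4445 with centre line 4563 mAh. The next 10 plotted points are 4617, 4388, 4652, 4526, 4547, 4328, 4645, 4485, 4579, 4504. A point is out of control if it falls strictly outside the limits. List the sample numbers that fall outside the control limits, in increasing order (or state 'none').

2, 6

Compare each point to [4445, 4681]: sample 2 = 4388 < LCL; sample 6 = 4328 < LCL.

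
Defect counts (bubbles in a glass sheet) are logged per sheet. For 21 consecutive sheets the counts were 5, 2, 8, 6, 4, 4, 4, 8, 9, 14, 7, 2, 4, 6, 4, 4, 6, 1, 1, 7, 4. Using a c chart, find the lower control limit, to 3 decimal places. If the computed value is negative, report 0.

0.000

c̄ = (5 + 2 + 8 + 6 + 4 + 4 + 4 + 8 + 9 + 14 + 7 + 2 + 4 + 6 + 4 + 4 + 6 + 1 + 1 + 7 + 4) / 21 = 110 / 21 = 5.2381
LCL = c̄ − 3√c̄ = 5.2381 − 3 × 2.2887 = -1.6280 → 0 (cannot be negative)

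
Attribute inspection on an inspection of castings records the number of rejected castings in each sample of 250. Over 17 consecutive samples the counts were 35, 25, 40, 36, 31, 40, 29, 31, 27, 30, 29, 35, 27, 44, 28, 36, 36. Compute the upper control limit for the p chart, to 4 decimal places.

0.1957

p̄ = Σdᵢ / (k·n) = 559 / (17 × 250) = 0.13153
UCL = p̄ + 3·√(p̄(1−p̄)/n) = 0.13153 + 3 × √(0.13153×0.86847/250) = 0.13153 + 3 × 0.02138 = 0.19566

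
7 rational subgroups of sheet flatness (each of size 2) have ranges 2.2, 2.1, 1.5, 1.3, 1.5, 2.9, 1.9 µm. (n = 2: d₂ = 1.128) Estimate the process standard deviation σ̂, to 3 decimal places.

1.697

R̄ = (2.2 + 2.1 + 1.5 + 1.3 + 1.5 + 2.9 + 1.9) / 7 = 1.9143
σ̂ = R̄ / d₂ = 1.9143 / 1.128 = 1.6971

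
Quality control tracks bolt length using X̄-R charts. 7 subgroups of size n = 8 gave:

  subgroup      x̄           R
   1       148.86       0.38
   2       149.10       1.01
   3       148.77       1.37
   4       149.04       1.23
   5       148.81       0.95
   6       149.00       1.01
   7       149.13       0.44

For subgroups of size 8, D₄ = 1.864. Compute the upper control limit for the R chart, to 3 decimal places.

R̄ = (0.38 + 1.01 + 1.37 + 1.23 + 0.95 + 1.01 + 0.44) / 7 = 6.3900 / 7 = 0.9129
UCL_R = D₄·R̄ = 1.864 × 0.9129 = 1.7016

1.702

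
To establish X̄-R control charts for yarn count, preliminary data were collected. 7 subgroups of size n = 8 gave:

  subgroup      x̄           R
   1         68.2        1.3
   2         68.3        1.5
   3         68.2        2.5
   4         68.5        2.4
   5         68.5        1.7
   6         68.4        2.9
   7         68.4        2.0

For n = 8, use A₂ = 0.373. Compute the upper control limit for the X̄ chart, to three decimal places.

X̄̄ = (68.2 + 68.3 + 68.2 + 68.5 + 68.5 + 68.4 + 68.4) / 7 = 478.5000 / 7 = 68.3571
R̄ = (1.3 + 1.5 + 2.5 + 2.4 + 1.7 + 2.9 + 2.0) / 7 = 14.3000 / 7 = 2.0429
UCL = X̄̄ + A₂·R̄ = 68.3571 + 0.373 × 2.0429 = 69.1191

69.119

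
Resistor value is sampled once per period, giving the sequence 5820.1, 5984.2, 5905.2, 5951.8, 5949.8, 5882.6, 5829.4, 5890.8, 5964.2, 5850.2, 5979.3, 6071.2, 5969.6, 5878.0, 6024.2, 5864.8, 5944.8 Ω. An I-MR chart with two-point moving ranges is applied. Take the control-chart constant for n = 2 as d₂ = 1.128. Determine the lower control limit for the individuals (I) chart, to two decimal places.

5684.27

X̄ = (5820.1 + 5984.2 + 5905.2 + 5951.8 + 5949.8 + 5882.6 + 5829.4 + 5890.8 + 5964.2 + 5850.2 + 5979.3 + 6071.2 + 5969.6 + 5878.0 + 6024.2 + 5864.8 + 5944.8) / 17 = 5927.0706
Moving ranges: 164.1, 79.0, 46.6, 2.0, 67.2, 53.2, 61.4, 73.4, 114.0, 129.1, 91.9, 101.6, 91.6, 146.2, 159.4, 80.0; M̄R̄ = 1460.7000 / 16 = 91.2938
LCL = X̄ − 3·M̄R̄/d₂ = 5927.0706 − 3 × 91.2938 / 1.128 = 5684.2681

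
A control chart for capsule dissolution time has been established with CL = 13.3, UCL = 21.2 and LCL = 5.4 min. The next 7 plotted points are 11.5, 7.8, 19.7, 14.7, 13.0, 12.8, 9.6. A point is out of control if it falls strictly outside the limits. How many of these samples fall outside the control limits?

All 7 points lie within [5.4, 21.2].

0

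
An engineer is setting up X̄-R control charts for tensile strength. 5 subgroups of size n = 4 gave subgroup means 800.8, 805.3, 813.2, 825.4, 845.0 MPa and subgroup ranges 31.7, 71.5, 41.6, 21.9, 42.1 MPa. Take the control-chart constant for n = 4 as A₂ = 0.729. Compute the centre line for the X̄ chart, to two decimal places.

817.94

X̄̄ = (800.8 + 805.3 + 813.2 + 825.4 + 845.0) / 5 = 4089.7000 / 5 = 817.9400
CL = X̄̄ = 817.9400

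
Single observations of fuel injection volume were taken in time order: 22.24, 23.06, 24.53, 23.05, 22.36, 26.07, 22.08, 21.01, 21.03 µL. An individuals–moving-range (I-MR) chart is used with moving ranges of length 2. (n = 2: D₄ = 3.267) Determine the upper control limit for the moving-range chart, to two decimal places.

5.41

Moving ranges: 0.82, 1.47, 1.48, 0.69, 3.71, 3.99, 1.07, 0.02; M̄R̄ = 13.2500 / 8 = 1.6562
UCL_MR = D₄·M̄R̄ = 3.267 × 1.6562 = 5.4110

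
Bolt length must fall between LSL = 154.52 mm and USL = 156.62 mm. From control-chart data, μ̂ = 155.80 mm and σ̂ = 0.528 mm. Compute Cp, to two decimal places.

Cp = (USL − LSL) / (6σ̂) = (156.62 − 154.52) / (6 × 0.528) = 2.1000 / 3.1680 = 0.6629

0.66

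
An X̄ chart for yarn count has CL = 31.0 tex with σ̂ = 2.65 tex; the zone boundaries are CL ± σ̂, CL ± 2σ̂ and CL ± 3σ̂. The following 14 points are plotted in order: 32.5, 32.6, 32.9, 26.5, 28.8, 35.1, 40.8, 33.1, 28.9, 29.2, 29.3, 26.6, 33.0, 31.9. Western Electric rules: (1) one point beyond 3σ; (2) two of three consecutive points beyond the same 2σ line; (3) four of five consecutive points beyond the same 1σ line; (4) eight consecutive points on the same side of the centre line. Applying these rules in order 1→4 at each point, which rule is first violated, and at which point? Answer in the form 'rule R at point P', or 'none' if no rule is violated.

rule 1 at point 7

Zone of each point (C = within 1σ̂, B = 1σ̂–2σ̂, A = 2σ̂–3σ̂, * = beyond 3σ̂; sign = side of CL): 1:+C, 2:+C, 3:+C, 4:-B, 5:-C, 6:+B, 7:+*, 8:+C, 9:-C, 10:-C, 11:-C, 12:-B, 13:+C, 14:+C
Rule 1 (one point beyond the 3σ limits) is satisfied at point 7.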